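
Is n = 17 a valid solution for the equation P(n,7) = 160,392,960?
No

Explanation: P(17,7) = 17·16·15·14·13·12·11 = 98,017,920, which does not equal 160,392,960.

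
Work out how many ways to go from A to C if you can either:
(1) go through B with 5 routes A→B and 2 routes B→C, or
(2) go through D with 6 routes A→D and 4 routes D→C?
34

Solution: Route via B: 5×2=10. Route via D: 6×4=24. Total: 34.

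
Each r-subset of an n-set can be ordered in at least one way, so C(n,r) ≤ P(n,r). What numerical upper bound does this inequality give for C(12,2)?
132

P(12,2) = 12·11 = 132, so C(12,2) ≤ 132. (The bound is loose by a factor of 2! = 2: C(12,2) = 132/2 = 66.)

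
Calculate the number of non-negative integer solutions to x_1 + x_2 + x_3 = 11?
78

Working:
C(11+3-1, 3-1) = 78.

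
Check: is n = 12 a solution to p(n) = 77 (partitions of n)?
Yes

Solution: Pentagonal recurrence p(n) = p(n−1) + p(n−2) − p(n−5) − p(n−7) + …: p(12) = p(11) + p(10) − p(7) − p(5) + p(0) = 56 + 42 − 15 − 7 + 1 = 77, which equals 77.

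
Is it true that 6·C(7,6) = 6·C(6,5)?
False
Absorption identity k·C(n,k) = n·C(n-1,k-1). LHS = 6·7 = 42; RHS = 6·6 = 36.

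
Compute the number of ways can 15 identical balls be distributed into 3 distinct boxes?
136

Reasoning: C(15+3-1, 3-1) = C(17, 2) = 136.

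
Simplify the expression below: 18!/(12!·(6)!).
18,564

Reasoning: This is C(18,12) = 18,564.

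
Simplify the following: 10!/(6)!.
This equals 10×9×...×7 = 5,040.
Final answer: 5,040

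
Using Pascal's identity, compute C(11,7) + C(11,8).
C(11,7) + C(11,8) = C(12,8) = 495.
Final answer: 495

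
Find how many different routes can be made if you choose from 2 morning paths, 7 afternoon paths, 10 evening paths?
140

By the multiplication principle: 2 × 7 × 10 = 140.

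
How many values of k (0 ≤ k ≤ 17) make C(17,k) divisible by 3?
0
Checking C(17,k) mod 3 for k = 0..17: none are divisible by 3. Count = 0.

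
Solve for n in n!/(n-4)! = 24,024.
14
n!/(n-4)! = n×(n-1)×(n-2)×(n-3), a product of 4 consecutive integers ≈ (n−1.5)^4. 24,024^(1/4) + 1.5 ≈ 13.9; check n = 14: 14×13×12×11 = 24,024 ✓. So n = 14.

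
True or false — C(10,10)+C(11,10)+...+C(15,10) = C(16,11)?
True

Explanation: Hockey stick identity gives Σ = C(16,11) = 4,368; RHS C(16,11) = 4,368.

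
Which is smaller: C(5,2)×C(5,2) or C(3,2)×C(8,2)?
C(3,2)×C(8,2)
C(5,2)×C(5,2)=100, C(3,2)×C(8,2)=84.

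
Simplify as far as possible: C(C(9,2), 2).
C(9,2) = 36, then C(36, 2) = 630.
Final answer: 630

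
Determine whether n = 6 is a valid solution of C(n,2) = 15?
Yes

Working:
C(6,2) = 6·5/2! = 30/2 = 15, which equals 15.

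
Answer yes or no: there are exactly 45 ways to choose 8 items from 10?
C(10,8) = 45.

Answer: Yes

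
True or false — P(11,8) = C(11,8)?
P(11,8) = 6,652,800 but C(11,8) = 165; they differ by a factor of 8! = 40320, so the statement does not hold.
Final answer: False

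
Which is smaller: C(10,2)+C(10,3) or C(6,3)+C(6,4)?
First=165, Second=35.

Answer: C(6,3)+C(6,4)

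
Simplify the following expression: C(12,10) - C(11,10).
55

C(12,10) - C(11,10) = C(11,9) = 55.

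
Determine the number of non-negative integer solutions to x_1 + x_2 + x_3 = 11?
78

Explanation: C(11+3-1, 3-1) = 78.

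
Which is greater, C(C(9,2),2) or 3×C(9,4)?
C(C(9,2),2)

Explanation: C(C(9,2),2)=630, 3×C(9,4)=378.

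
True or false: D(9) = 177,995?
False

Explanation: Derangements of 9 elements: D(9) = (9-1)·[D(8) + D(7)] = 8·[14,833 + 1,854] = 133,496.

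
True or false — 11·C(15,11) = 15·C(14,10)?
Absorption identity k·C(n,k) = n·C(n-1,k-1). LHS = 11·1365 = 15,015; RHS = 15·1001 = 15,015.
Final answer: True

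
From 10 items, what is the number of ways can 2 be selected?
45

Reasoning: C(10,2) = 10! / (2! × (10-2)!)
         = 10! / (2! × 8!)
         = 45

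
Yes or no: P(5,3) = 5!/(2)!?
Yes

Working:
Permutation formula P(n,k) = n!/(n-k)!: 5!/2! = 120/2 = 60 = P(5,3). The statement holds.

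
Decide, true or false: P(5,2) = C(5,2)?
False

Working:
P(5,2) = 20 but C(5,2) = 10; they differ by a factor of 2! = 2, so the statement does not hold.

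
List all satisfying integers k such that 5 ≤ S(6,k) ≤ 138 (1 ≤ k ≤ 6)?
2, 3, 4, 5

S(6,1)=1; S(6,2)=31; S(6,3)=90; S(6,4)=65; S(6,5)=15; S(6,6)=1. So valid k = 2, 3, 4, 5.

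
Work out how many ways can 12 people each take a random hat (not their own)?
176,214,841

Solution: Using D(n) = (n-1)[D(n-1) + D(n-2)]:
D(12) = (12-1) × [D(11) + D(10)]
      = 11 × [14684570 + 1334961]
      = 11 × 16019531
      = 176,214,841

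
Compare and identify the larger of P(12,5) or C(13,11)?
P(12,5)
P(12,5)=95,040, C(13,11)=78.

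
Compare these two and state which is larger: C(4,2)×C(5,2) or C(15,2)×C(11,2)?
C(15,2)×C(11,2)

C(4,2)×C(5,2)=60, C(15,2)×C(11,2)=5,775.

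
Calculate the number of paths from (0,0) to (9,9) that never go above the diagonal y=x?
4,862

Counted by the Catalan number C_9: C_9 = C(18,9)/(9+1) = 48,620/10 = 4,862.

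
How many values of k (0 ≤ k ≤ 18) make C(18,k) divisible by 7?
Checking C(18,k) mod 7 for k = 0..18: divisible at k = 5, 6, 12, 13. That's 4 values.
Final answer: 4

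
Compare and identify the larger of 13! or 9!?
13!=6,227,020,800, 9!=362,880. 13! > 9!.

Answer: 13!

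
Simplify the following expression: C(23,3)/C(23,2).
C(n,k+1)/C(n,k) = (n−k)/(k+1). Here (23−2)/(2+1) = 21/3 = 7.
Final answer: 7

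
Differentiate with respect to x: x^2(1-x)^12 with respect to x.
2x^1(1-x)^12 - 12x^2(1-x)^11
Product rule: 2x^{1}(1-x)^{12} + x^2·(-12)(1-x)^{11}.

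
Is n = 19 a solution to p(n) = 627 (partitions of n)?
No

Explanation: Pentagonal recurrence p(n) = p(n−1) + p(n−2) − p(n−5) − p(n−7) + …: p(19) = p(18) + p(17) − p(14) − p(12) + p(7) + p(4) = 385 + 297 − 135 − 77 + 15 + 5 = 490, which does not equal 627.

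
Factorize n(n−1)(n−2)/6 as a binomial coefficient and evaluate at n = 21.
C(n,3); C(21,3) = 1,330

Working:
n(n−1)(n−2)/6 = n!/(3!(n−3)!) = C(n,3). At n = 21: C(21,3) = 1,330.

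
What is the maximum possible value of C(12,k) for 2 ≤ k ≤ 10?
C(12,k) is maximised at the centre of the row: C(12,6) = 924.
Final answer: 924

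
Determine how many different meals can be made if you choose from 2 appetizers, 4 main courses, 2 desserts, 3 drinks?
48

Reasoning: By the multiplication principle: 2 × 4 × 2 × 3 = 48.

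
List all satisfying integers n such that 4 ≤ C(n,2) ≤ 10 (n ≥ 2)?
4, 5

Solution: C(3,2)=3; C(4,2)=6; C(5,2)=10; C(6,2)=15. So valid n = 4, 5.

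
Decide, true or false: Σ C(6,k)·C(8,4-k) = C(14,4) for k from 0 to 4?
True

Working:
Vandermonde's identity gives C(14,4) = 1,001; RHS C(14,4) = 1,001.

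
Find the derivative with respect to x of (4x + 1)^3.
12(4x + 1)^2

Explanation: Chain rule: 3(4x+1)^{2} × 4 = 12(4x+1)^{2}.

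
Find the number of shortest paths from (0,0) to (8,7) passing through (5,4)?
To (5,4): C(9,5)=126. From there: C(6,3)=20. Total: 2,520.

Answer: 2,520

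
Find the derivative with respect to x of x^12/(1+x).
Quotient rule: [12x^{11}(1+x) - x^12]/(1+x)².
Final answer: (12x^11(1+x) - x^12)/(1+x)²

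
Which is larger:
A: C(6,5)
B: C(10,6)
B

Reasoning: A=C(6,5)=6, B=C(10,6)=210.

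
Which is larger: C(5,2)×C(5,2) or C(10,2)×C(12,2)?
C(5,2)×C(5,2)=100, C(10,2)×C(12,2)=2,970.
Final answer: C(10,2)×C(12,2)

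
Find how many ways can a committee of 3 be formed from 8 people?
56

Solution: C(8,3) = 8! / (3! × (8-3)!)
         = 8! / (3! × 5!)
         = 56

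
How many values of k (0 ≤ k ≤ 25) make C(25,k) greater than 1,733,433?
8
Row 25 is unimodal and symmetric about k=25/2. C(25,8)=1,081,575 ≤ 1,733,433; C(25,9)=2,042,975 > 1,733,433; by symmetry C(25,k) > 1,733,433 for k = 9..16. That's 16 - 9 + 1 = 8 values.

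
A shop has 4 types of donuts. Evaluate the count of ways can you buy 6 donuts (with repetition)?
84

Explanation: Stars and bars: C(6+4-1, 6) = C(9, 6) = 84.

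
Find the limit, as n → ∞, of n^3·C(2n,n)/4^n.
C(2n,n) ~ 4^n/√(πn), so n^3·C(2n,n)/4^n ~ n^(3 − 1/2)/√π → ∞.
Final answer: ∞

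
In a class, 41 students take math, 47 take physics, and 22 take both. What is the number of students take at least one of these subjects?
66

Working:
|A∪B| = |A|+|B|-|A∩B| = 41+47-22 = 66.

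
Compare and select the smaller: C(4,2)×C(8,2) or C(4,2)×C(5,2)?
C(4,2)×C(8,2)=168, C(4,2)×C(5,2)=60.

Answer: C(4,2)×C(5,2)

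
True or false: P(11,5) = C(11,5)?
False

Working:
P(11,5) = 55,440 but C(11,5) = 462; they differ by a factor of 5! = 120, so the statement does not hold.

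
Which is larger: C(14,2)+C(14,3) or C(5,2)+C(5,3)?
First=455, Second=20.
Final answer: C(14,2)+C(14,3)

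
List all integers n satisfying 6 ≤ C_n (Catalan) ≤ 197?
C_3=5; C_4=14; C_5=42; C_6=132; C_7=429. So valid n = 4, 5, 6.

Answer: 4, 5, 6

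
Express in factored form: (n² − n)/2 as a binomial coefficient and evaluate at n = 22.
C(n,2); C(22,2) = 231
(n² − n)/2 = n(n−1)/2 = C(n,2). At n = 22: C(22,2) = 231.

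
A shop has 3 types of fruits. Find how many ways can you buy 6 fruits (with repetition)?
Stars and bars: C(6+3-1, 6) = C(8, 6) = 28.

Answer: 28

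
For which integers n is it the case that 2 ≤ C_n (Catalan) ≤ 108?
2, 3, 4, 5
C_1=1; C_2=2; C_3=5; C_4=14; C_5=42; C_6=132. So valid n = 2, 3, 4, 5.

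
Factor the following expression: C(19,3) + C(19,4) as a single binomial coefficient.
C(20,4)

By Pascal's identity: C(19,3) + C(19,4) = C(20,4) = 4,845.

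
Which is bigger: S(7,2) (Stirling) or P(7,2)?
S(7,2)

Solution: S(7,2) = 2·S(6,2) + S(6,1) = 2·31 + 1 = 63; P(7,2) = 42.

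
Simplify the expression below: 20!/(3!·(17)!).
1,140

Working:
This is C(20,3) = 1,140.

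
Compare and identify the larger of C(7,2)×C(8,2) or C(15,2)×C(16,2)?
C(15,2)×C(16,2)

Solution: C(7,2)×C(8,2)=588, C(15,2)×C(16,2)=12,600.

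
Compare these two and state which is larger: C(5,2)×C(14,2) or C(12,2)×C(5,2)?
C(5,2)×C(14,2)=910, C(12,2)×C(5,2)=660.
Final answer: C(5,2)×C(14,2)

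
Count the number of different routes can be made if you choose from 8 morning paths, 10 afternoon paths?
80

Working:
By the multiplication principle: 8 × 10 = 80.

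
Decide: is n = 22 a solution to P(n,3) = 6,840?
No
P(22,3) = 22·21·20 = 9,240, which does not equal 6,840.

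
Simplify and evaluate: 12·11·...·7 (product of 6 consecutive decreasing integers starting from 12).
This is P(12,6) = 12!/(6)! = 665,280.
Final answer: 665,280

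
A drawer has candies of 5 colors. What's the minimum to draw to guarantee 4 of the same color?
Worst case: 3 of each = 15. One more: 16.

Answer: 16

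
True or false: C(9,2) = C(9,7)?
True

Solution: C(9,2) = C(9,9-2) by the symmetry property; both equal 36.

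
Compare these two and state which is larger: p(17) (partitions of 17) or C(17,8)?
C(17,8)

Working:
Pentagonal recurrence p(n) = p(n−1) + p(n−2) − p(n−5) − p(n−7) + …: p(17) = p(16) + p(15) − p(12) − p(10) + p(5) + p(2) = 231 + 176 − 77 − 42 + 7 + 2 = 297; C(17,8) = 24,310.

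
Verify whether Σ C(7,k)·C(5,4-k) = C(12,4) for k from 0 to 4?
True

Solution: Vandermonde's identity gives C(12,4) = 495; RHS C(12,4) = 495.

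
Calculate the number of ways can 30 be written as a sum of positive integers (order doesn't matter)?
Pentagonal recurrence p(n) = p(n−1) + p(n−2) − p(n−5) − p(n−7) + …: p(30) = p(29) + p(28) − p(25) − p(23) + p(18) + p(15) − p(8) − p(4) = 4,565 + 3,718 − 1,958 − 1,255 + 385 + 176 − 22 − 5 = 5,604.

Answer: 5,604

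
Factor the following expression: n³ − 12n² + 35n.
n³ − 12n² + 35n = n(n² − 12n + 35) = n(n − 5)(n − 7).

Answer: n(n − 5)(n − 7)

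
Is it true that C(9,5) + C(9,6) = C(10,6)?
True

Pascal's identity: LHS = 126 + 84 = 210; RHS = C(10,6) = 210. Both sides agree, so the statement holds.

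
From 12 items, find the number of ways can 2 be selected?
C(12,2) = 12! / (2! × (12-2)!)
         = 12! / (2! × 10!)
         = 66

Answer: 66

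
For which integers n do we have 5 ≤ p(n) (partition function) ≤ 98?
4, 5, 6, 7, 8, 9, 10, 11, 12

Explanation: Tabulating p(n) via p(n) = p(n−1) + p(n−2) − p(n−5) − p(n−7) + …: p(3)=3; p(4)=5; p(5)=7; p(6)=11; p(7)=15; p(8)=22; p(9)=30; p(10)=42; p(11)=56; p(12)=77; p(13)=101. So valid n = 4, 5, 6, 7, 8, 9, 10, 11, 12.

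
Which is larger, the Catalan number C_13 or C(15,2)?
C_13
C_13 = C(26,13)/(13+1) = 10,400,600/14 = 742,900; C(15,2) = 105.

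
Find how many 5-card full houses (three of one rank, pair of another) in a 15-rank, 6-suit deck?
63,000

Triple rank: 15. Triple suits: C(6,3)=20. Pair rank: 14. Pair suits: C(6,2)=15. Total: 63,000.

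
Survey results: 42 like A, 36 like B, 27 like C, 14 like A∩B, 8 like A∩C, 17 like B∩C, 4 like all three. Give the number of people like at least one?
70

Working:
|A∪B∪C| = 42+36+27-14-8-17+4 = 70.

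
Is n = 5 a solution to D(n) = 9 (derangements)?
No

Solution: D(5) = (5-1)·[D(4) + D(3)] = 4·[9 + 2] = 44, which does not equal 9.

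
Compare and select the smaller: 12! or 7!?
7!
12!=479,001,600, 7!=5,040. 12! > 7!.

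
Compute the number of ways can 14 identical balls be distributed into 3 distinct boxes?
C(14+3-1, 3-1) = C(16, 2) = 120.
Final answer: 120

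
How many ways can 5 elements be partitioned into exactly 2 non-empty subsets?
15

Reasoning: This equals S(5,2), the Stirling number of the 2nd kind.
Using the Stirling recurrence: S(n,k) = k·S(n-1,k) + S(n-1,k-1)
S(5,2) = 2·S(4,2) + S(4,1)
         = 2·7 + 1
         = 14 + 1
         = 15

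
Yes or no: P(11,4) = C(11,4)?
No

Solution: P(11,4) = 7,920 but C(11,4) = 330; they differ by a factor of 4! = 24, so the statement does not hold.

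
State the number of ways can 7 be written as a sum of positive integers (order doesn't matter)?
15

Pentagonal recurrence p(n) = p(n−1) + p(n−2) − p(n−5) − p(n−7) + …: p(7) = p(6) + p(5) − p(2) − p(0) = 11 + 7 − 2 − 1 = 15.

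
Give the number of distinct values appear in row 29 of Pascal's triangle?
15

Working:
Row 29 has entries C(29,0)..C(29,29); by symmetry C(29,k)=C(29,29-k), giving 15 distinct values.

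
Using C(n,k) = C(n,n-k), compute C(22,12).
646,646

Solution: C(22,12) = C(22,10) = 646,646.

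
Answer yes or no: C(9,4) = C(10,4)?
No

Solution: LHS = C(9,4) = 126; RHS = C(10,4) = 210. 126 ≠ 210, so the statement does not hold.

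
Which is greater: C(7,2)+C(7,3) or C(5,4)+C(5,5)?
C(7,2)+C(7,3)

Reasoning: First=56, Second=6.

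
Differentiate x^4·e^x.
(4x^3 + x^4)e^x

Working:
Product rule: d/dx[x^4]·e^x + x^4·d/dx[e^x] = 4x^{3}e^x + x^4e^x.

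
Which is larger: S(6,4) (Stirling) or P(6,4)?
P(6,4)
S(6,4) = 4·S(5,4) + S(5,3) = 4·10 + 25 = 65; P(6,4) = 360.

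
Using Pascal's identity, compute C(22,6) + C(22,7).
245,157

C(22,6) + C(22,7) = C(23,7) = 245,157.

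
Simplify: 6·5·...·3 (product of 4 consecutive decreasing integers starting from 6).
360

Explanation: This is P(6,4) = 6!/(2)! = 360.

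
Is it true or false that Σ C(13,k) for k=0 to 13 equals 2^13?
True

Binomial theorem: Σ C(13,k) = (1+1)^13 = 2^13 = 8,192; RHS 2^13 = 8,192.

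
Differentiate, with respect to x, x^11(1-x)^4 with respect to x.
11x^10(1-x)^4 - 4x^11(1-x)^3

Explanation: Product rule: 11x^{10}(1-x)^{4} + x^11·(-4)(1-x)^{3}.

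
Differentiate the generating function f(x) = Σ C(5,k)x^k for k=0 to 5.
Σ k·C(5,k)x^(k-1) for k=1 to 5

Explanation: Term-by-term differentiation gives Σ k·C(5,k)x^{k-1} for k=1 to 5.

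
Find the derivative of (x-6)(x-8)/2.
(2x - 14)/2

Working:
d/dx[(x-6)(x-8)] = (x-8) + (x-6) = 2x - 14. Dividing by 2 gives (2x - 14)/2.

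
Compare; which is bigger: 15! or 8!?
15!

15!=1,307,674,368,000, 8!=40,320. 15! > 8!.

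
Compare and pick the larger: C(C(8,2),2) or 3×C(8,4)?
C(C(8,2),2)

Solution: C(C(8,2),2)=378, 3×C(8,4)=210.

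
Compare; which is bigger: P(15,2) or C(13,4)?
C(13,4)
P(15,2)=210, C(13,4)=715.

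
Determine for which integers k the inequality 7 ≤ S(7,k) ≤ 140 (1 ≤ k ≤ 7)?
2, 5, 6

Solution: S(7,1)=1; S(7,2)=63; S(7,3)=301; S(7,4)=350; S(7,5)=140; S(7,6)=21; S(7,7)=1. So valid k = 2, 5, 6.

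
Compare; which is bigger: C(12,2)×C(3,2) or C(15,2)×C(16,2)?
C(15,2)×C(16,2)

Explanation: C(12,2)×C(3,2)=198, C(15,2)×C(16,2)=12,600.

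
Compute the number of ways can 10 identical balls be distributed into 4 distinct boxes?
286

C(10+4-1, 4-1) = C(13, 3) = 286.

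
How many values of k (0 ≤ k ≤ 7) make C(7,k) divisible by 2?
0

Explanation: Checking C(7,k) mod 2 for k = 0..7: none are divisible by 2. Count = 0.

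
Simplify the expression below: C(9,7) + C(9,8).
45

Solution: By Pascal's identity: C(10,8) = 45.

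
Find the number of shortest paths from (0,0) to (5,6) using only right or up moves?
462

Reasoning: Choose 5 rights from 11 moves: C(11,5) = 462.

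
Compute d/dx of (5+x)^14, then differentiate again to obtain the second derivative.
182(5+x)^12

Solution: First derivative: 14(5+x)^{13}. Second derivative: 14·13·(5+x)^{12} = 182(5+x)^{12}.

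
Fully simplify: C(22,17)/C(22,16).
C(n,k+1)/C(n,k) = (n−k)/(k+1). Here (22−16)/(16+1) = 6/17 = 6/17.
Final answer: 6/17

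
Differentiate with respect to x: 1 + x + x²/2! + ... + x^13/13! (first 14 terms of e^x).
1 + x + x²/2! + ... + x^12/12!

Solution: Differentiating term by term gives the first 13 terms of e^x.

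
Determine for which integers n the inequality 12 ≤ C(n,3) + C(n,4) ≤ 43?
5, 6

Solution: C(4,3)+C(4,4)=5; C(5,3)+C(5,4)=15; C(6,3)+C(6,4)=35; C(7,3)+C(7,4)=70. So valid n = 5, 6.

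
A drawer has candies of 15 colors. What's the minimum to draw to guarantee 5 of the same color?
61

Worst case: 4 of each = 60. One more: 61.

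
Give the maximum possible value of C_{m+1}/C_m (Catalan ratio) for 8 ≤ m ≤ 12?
25/7

Reasoning: C_{m+1}/C_m = 2(2m+1)/(m+2), which increases with m. Maximum at m = 12: 2·25/14 = 25/7.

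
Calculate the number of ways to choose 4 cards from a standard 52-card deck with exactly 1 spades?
118,807

Solution: 13 spades and 39 non-spades: C(13,1) × C(39,3) = 13 × 9139 = 118,807.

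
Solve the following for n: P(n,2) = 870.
30

Reasoning: P(n,2) = n(n−1) is increasing in n; n(n−1) ≈ (n−0.5)^2 = 870 gives n ≈ 30.0. Check: P(28,2) = 756, P(29,2) = 812, P(30,2) = 870 ✓. So n = 30.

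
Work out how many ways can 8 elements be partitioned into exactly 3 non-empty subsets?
966
This equals S(8,3), the Stirling number of the 2nd kind.
Using the Stirling recurrence: S(n,k) = k·S(n-1,k) + S(n-1,k-1)
S(8,3) = 3·S(7,3) + S(7,2)
         = 3·301 + 63
         = 903 + 63
         = 966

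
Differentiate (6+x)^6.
6(6+x)^5
Using the power rule: d/dx (6+x)^6 = 6(6+x)^{5}.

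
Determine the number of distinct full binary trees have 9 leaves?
Using the Catalan number formula: C_n = C(2n, n) / (n+1)
C_8 = C(16, 8) / (8+1)
     = 12870 / 9
     = 1,430

Answer: 1,430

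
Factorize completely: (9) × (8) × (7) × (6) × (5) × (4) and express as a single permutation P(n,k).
Product of 6 consecutive descending integers starting at 9: P(9,6) = 9!/3! = 60,480.
Final answer: P(9,6) = 9!/(3)!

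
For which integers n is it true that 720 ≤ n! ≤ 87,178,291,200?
6, 7, 8, 9, 10, 11, 12, 13, 14
n! is strictly increasing; 6! = 720 and 14! = 87,178,291,200, so valid n = 6, 7, 8, 9, 10, 11, 12, 13, 14.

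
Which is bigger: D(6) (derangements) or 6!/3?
D(6)

D(6) = (6-1)·[D(5) + D(4)] = 5·[44 + 9] = 265; 6!/3 = 720/3 = 240.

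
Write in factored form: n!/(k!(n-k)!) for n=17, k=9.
C(17,9) = 24,310

Working:
This is the binomial coefficient C(17,9) = 24,310.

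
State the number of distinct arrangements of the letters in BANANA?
Word has 6 letters (B=1, A=3, N=2). Arrangements: 6!/Π(k!) = 60.
Final answer: 60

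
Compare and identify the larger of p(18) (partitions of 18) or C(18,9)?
C(18,9)

Explanation: Pentagonal recurrence p(n) = p(n−1) + p(n−2) − p(n−5) − p(n−7) + …: p(18) = p(17) + p(16) − p(13) − p(11) + p(6) + p(3) = 297 + 231 − 101 − 56 + 11 + 3 = 385; C(18,9) = 48,620.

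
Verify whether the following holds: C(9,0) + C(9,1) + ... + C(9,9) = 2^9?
True

Reasoning: Binomial theorem with x = y = 1: Σ C(9,i) = (1+1)^9 = 2^9 = 512. The statement holds.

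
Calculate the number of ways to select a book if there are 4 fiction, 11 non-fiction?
By the addition principle: 4 + 11 = 15.
Final answer: 15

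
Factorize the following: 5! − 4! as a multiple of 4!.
4 × 4! = 96

5! − 4! = 5·4! − 4! = (5 − 1)·4! = 4 × 4! = 96.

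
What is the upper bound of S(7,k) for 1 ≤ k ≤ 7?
Row S(7,k) for k = 1..7 (via S(n,k) = k·S(n−1,k) + S(n−1,k−1)): 1, 63, 301, 350, 140, 21, 1. The row is unimodal; maximum at k = 4: 350.

Answer: 350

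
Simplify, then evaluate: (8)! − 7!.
35,280
(8)! − 7! = (8)·7! − 7! = (8−1)·7! = 7·7! = 35,280.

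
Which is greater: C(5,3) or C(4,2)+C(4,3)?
Equal

Solution: By Pascal's identity: C(5,3) = C(4,2)+C(4,3) = 10. Equal.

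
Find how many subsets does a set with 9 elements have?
Each element can be included or excluded: 2^9 = 512.
Final answer: 512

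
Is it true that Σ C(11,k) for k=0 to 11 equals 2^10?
Binomial theorem: Σ C(11,k) = (1+1)^11 = 2^11 = 2,048; RHS 2^10 = 1,024.

Answer: False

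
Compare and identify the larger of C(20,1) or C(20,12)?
C(20,12)

Solution: C(20,1)=20, C(20,12)=125,970.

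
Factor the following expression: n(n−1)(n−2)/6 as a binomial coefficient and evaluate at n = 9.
n(n−1)(n−2)/6 = n!/(3!(n−3)!) = C(n,3). At n = 9: C(9,3) = 84.
Final answer: C(n,3); C(9,3) = 84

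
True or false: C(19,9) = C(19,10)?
C(19,9) = C(19,19-9) by the symmetry property; both equal 92,378.

Answer: True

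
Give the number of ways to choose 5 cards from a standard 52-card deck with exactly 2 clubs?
712,842

Reasoning: 13 clubs and 39 non-clubs: C(13,2) × C(39,3) = 78 × 9139 = 712,842.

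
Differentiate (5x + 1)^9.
45(5x + 1)^8
Chain rule: 9(5x+1)^{8} × 5 = 45(5x+1)^{8}.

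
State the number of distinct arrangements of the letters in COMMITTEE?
45,360
Word has 9 letters (C=1, O=1, M=2, I=1, T=2, E=2). Arrangements: 9!/Π(k!) = 45,360.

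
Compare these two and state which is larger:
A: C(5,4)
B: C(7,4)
A=C(5,4)=5, B=C(7,4)=35.

Answer: B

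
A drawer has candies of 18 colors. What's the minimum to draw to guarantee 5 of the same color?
Worst case: 4 of each = 72. One more: 73.

Answer: 73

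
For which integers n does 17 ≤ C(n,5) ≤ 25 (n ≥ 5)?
7

Explanation: C(6,5)=6; C(7,5)=21; C(8,5)=56. So valid n = 7.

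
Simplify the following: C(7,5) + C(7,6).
28

Reasoning: By Pascal's identity: C(8,6) = 28.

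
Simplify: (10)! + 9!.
3,991,680
(10)! + 9! = (10)·9! + 9! = (10+1)·9! = 11·9! = 3,991,680.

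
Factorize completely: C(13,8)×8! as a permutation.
P(13,8)

Solution: C(13,8)×8! = [13!/(8!(5)!)]×8! = 13!/(5)! = P(13,8) = 51,891,840.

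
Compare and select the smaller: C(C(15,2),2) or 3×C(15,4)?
3×C(15,4)

Reasoning: C(C(15,2),2)=5,460, 3×C(15,4)=4,095.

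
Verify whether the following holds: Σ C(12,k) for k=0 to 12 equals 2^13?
False

Binomial theorem: Σ C(12,k) = (1+1)^12 = 2^12 = 4,096; RHS 2^13 = 8,192.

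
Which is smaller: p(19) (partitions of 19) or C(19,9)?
Pentagonal recurrence p(n) = p(n−1) + p(n−2) − p(n−5) − p(n−7) + …: p(19) = p(18) + p(17) − p(14) − p(12) + p(7) + p(4) = 385 + 297 − 135 − 77 + 15 + 5 = 490; C(19,9) = 92,378.

Answer: p(19)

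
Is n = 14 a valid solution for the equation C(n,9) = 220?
No

Explanation: C(14,9) = 14·13·12·11·10·9·8·7·6/9! = 726,485,760/362,880 = 2,002, which does not equal 220.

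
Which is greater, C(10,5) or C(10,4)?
C(10,5)=252, C(10,4)=210.

Answer: C(10,5)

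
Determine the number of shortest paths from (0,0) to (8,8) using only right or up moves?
Choose 8 rights from 16 moves: C(16,8) = 12,870.

Answer: 12,870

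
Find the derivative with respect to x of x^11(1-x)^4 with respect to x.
11x^10(1-x)^4 - 4x^11(1-x)^3

Working:
Product rule: 11x^{10}(1-x)^{4} + x^11·(-4)(1-x)^{3}.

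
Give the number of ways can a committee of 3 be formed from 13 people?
C(13,3) = 13! / (3! × (13-3)!)
         = 13! / (3! × 10!)
         = 286

Answer: 286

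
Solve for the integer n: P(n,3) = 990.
11

Explanation: P(n,3) = n(n−1)(n−2) is increasing in n; n(n−1)(n−2) ≈ (n−1)^3 = 990 gives n ≈ 11.0. Check: P(9,3) = 504, P(10,3) = 720, P(11,3) = 990 ✓. So n = 11.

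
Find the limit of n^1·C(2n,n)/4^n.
∞

Explanation: C(2n,n) ~ 4^n/√(πn), so n^1·C(2n,n)/4^n ~ n^(1 − 1/2)/√π → ∞.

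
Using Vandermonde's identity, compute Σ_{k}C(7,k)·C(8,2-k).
= C(7+8,2) = C(15,2) = 105.

Answer: 105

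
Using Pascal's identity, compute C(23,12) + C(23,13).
C(23,12) + C(23,13) = C(24,13) = 2,496,144.
Final answer: 2,496,144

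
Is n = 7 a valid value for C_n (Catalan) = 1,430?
No

Reasoning: C_7 = C(14,7)/(7+1) = 3,432/8 = 429, which does not equal 1,430.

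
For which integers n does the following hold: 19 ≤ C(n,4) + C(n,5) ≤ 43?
C(5,4)+C(5,5)=6; C(6,4)+C(6,5)=21; C(7,4)+C(7,5)=56. So valid n = 6.

Answer: 6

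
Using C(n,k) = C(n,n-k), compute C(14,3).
364

Reasoning: C(14,3) = C(14,11) = 364.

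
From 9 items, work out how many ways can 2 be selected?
36

Explanation: C(9,2) = 9! / (2! × (9-2)!)
         = 9! / (2! × 7!)
         = 36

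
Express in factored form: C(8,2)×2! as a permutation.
P(8,2)

Reasoning: C(8,2)×2! = [8!/(2!(6)!)]×2! = 8!/(6)! = P(8,2) = 56.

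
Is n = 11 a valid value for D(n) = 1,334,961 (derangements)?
No

Working:
D(11) = (11-1)·[D(10) + D(9)] = 10·[1,334,961 + 133,496] = 14,684,570, which does not equal 1,334,961.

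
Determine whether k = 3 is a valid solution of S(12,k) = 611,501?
No
S(12,3) = 3·S(11,3) + S(11,2) = 3·28,501 + 1,023 = 86,526, which does not equal 611,501.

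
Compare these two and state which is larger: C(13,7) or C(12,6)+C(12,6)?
C(12,6)+C(12,6)

Explanation: C(13,7)=1,716; C(12,6)+C(12,6)=924+924=1,848.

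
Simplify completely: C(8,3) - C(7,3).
C(8,3) - C(7,3) = C(7,2) = 21.
Final answer: 21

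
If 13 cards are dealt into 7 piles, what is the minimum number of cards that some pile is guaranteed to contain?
2
Pigeonhole: ⌈13/7⌉ = 2.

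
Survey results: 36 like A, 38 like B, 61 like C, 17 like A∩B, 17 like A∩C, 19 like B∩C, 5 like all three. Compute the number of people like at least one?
87

Solution: |A∪B∪C| = 36+38+61-17-17-19+5 = 87.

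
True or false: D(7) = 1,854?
True
Derangements of 7 elements: D(7) = (7-1)·[D(6) + D(5)] = 6·[265 + 44] = 1,854.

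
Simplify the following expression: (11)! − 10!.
36,288,000

Working:
(11)! − 10! = (11)·10! − 10! = (11−1)·10! = 10·10! = 36,288,000.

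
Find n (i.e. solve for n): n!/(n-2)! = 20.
n!/(n-2)! = n×(n-1), a product of 2 consecutive integers ≈ (n−0.5)^2. 20^(1/2) + 0.5 ≈ 5.0; check n = 5: 5×4 = 20 ✓. So n = 5.

Answer: 5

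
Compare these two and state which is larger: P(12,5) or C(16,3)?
P(12,5)=95,040, C(16,3)=560.

Answer: P(12,5)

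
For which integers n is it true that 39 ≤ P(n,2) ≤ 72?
7, 8, 9

Solution: P(6,2)=30; P(7,2)=42; P(8,2)=56; P(9,2)=72; P(10,2)=90. So valid n = 7, 8, 9.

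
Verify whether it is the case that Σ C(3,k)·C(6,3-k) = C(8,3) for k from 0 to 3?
False

Explanation: Vandermonde's identity gives C(9,3) = 84; RHS C(8,3) = 56.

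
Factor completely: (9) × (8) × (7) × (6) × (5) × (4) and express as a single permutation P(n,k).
P(9,6) = 9!/(3)!

Explanation: Product of 6 consecutive descending integers starting at 9: P(9,6) = 9!/3! = 60,480.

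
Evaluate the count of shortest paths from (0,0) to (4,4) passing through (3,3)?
40

Reasoning: To (3,3): C(6,3)=20. From there: C(2,1)=2. Total: 40.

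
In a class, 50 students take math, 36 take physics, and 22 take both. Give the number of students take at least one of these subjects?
64

Reasoning: |A∪B| = |A|+|B|-|A∩B| = 50+36-22 = 64.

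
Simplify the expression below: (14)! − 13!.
80,951,270,400

Reasoning: (14)! − 13! = (14)·13! − 13! = (14−1)·13! = 13·13! = 80,951,270,400.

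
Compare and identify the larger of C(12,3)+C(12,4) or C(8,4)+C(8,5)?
C(12,3)+C(12,4)

First=715, Second=126.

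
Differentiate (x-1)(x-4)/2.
(2x - 5)/2

Solution: d/dx[(x-1)(x-4)] = (x-4) + (x-1) = 2x - 5. Dividing by 2 gives (2x - 5)/2.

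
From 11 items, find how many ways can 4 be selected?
330

Reasoning: C(11,4) = 11! / (4! × (11-4)!)
         = 11! / (4! × 7!)
         = 330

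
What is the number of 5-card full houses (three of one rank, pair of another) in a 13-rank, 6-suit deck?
46,800

Reasoning: Triple rank: 13. Triple suits: C(6,3)=20. Pair rank: 12. Pair suits: C(6,2)=15. Total: 46,800.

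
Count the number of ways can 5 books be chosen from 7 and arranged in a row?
2,520

P(7,5) = 7!/(7-5)! = 2,520.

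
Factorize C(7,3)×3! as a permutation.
P(7,3)

Solution: C(7,3)×3! = [7!/(3!(4)!)]×3! = 7!/(4)! = P(7,3) = 210.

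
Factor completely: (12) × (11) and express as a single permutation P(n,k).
P(12,2) = 12!/(10)!

Explanation: Product of 2 consecutive descending integers starting at 12: P(12,2) = 12!/10! = 132.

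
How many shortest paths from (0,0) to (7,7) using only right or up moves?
3,432

Reasoning: Choose 7 rights from 14 moves: C(14,7) = 3,432.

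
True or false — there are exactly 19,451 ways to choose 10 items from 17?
False

Solution: C(17,10) = 19,448 ≠ 19451.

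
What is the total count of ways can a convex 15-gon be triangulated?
742,900

Solution: Using the Catalan number formula: C_n = C(2n, n) / (n+1)
C_13 = C(26, 13) / (13+1)
     = 10400600 / 14
     = 742,900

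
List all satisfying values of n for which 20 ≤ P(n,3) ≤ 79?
4, 5

Solution: P(3,3)=6; P(4,3)=24; P(5,3)=60; P(6,3)=120. So valid n = 4, 5.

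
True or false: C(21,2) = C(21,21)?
False

C(21,2) = 210 but C(21,21) = 1; symmetry gives C(21,2) = C(21,19), not C(21,21).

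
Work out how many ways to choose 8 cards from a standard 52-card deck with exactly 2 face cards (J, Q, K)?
253,333,080

Explanation: 12 face cards and 40 non-face cards: C(12,2) × C(40,6) = 66 × 3,838,380 = 253,333,080.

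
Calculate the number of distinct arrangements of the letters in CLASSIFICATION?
1,816,214,400

Explanation: Word has 14 letters (C=2, L=1, A=2, S=2, I=3, F=1, T=1, O=1, N=1). Arrangements: 14!/Π(k!) = 1,816,214,400.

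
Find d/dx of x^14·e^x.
(14x^13 + x^14)e^x

Solution: Product rule: d/dx[x^14]·e^x + x^14·d/dx[e^x] = 14x^{13}e^x + x^14e^x.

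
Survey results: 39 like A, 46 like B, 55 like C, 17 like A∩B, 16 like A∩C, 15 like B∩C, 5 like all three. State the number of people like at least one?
97
|A∪B∪C| = 39+46+55-17-16-15+5 = 97.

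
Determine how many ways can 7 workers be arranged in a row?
5,040
Arrangements of 7 distinct objects: 7! = 5,040.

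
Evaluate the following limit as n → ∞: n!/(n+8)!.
0

Reasoning: n!/(n+8)! = 1/[(n+1)(n+2)···(n+8)] → 0 as n → ∞.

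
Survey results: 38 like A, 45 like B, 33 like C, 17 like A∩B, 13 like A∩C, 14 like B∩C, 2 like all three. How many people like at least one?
|A∪B∪C| = 38+45+33-17-13-14+2 = 74.
Final answer: 74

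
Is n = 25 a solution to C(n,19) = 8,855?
C(25,19) = 25·24·23·22·21·20·19·18·17·16·15·14·13·12·11·10·9·8·7/19! = 21,543,347,282,404,147,200,000/121,645,100,408,832,000 = 177,100, which does not equal 8,855.

Answer: No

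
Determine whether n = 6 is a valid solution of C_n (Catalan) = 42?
No

Working:
C_6 = C(12,6)/(6+1) = 924/7 = 132, which does not equal 42.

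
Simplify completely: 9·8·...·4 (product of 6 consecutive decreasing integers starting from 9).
This is P(9,6) = 9!/(3)! = 60,480.
Final answer: 60,480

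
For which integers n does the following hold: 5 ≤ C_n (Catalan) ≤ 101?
3, 4, 5

Solution: C_2=2; C_3=5; C_4=14; C_5=42; C_6=132. So valid n = 3, 4, 5.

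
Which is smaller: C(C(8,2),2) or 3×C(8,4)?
3×C(8,4)

C(C(8,2),2)=378, 3×C(8,4)=210.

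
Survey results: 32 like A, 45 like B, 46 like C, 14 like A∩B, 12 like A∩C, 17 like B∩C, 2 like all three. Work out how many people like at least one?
|A∪B∪C| = 32+45+46-14-12-17+2 = 82.

Answer: 82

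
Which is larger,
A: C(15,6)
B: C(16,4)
A

Working:
A=C(15,6)=5,005, B=C(16,4)=1,820.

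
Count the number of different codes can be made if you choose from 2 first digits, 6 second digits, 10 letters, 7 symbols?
840

Reasoning: By the multiplication principle: 2 × 6 × 10 × 7 = 840.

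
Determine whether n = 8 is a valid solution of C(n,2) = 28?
Yes

Reasoning: C(8,2) = 8·7/2! = 56/2 = 28, which equals 28.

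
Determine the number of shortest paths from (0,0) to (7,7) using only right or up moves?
3,432

Solution: Choose 7 rights from 14 moves: C(14,7) = 3,432.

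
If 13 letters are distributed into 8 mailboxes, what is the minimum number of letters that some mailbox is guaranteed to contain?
Pigeonhole: ⌈13/8⌉ = 2.

Answer: 2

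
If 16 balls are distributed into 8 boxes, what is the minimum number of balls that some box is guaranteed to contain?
Pigeonhole: ⌈16/8⌉ = 2.

Answer: 2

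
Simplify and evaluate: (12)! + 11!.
518,918,400

Solution: (12)! + 11! = (12)·11! + 11! = (12+1)·11! = 13·11! = 518,918,400.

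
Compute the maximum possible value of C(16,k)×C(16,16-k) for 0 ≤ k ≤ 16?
C(16,k)·C(16,16-k) = C(16,k)², maximised at the centre k = 8: C(16,8)² = 165,636,900.

Answer: 165,636,900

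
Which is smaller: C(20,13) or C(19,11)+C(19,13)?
C(20,13)

Solution: C(20,13)=77,520; C(19,11)+C(19,13)=75,582+27,132=102,714.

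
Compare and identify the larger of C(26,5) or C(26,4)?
C(26,5)=65,780, C(26,4)=14,950.

Answer: C(26,5)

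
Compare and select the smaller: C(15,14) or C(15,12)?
C(15,14)

Reasoning: C(15,14)=15, C(15,12)=455.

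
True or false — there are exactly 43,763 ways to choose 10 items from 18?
False

Reasoning: C(18,10) = 43,758 ≠ 43763.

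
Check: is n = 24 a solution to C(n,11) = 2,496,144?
Yes

C(24,11) = 24·23·22·21·20·19·18·17·16·15·14/11! = 99,638,080,819,200/39,916,800 = 2,496,144, which equals 2,496,144.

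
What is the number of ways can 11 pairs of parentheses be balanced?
58,786

Working:
Using the Catalan number formula: C_n = C(2n, n) / (n+1)
C_11 = C(22, 11) / (11+1)
     = 705432 / 12
     = 58,786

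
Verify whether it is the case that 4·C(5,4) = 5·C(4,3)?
True

Absorption identity k·C(n,k) = n·C(n-1,k-1). LHS = 4·5 = 20; RHS = 5·4 = 20.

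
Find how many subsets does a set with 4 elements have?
Each element can be included or excluded: 2^4 = 16.
Final answer: 16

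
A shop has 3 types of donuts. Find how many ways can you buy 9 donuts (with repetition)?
Stars and bars: C(9+3-1, 9) = C(11, 9) = 55.
Final answer: 55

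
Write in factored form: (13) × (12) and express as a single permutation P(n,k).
P(13,2) = 13!/(11)!

Working:
Product of 2 consecutive descending integers starting at 13: P(13,2) = 13!/11! = 156.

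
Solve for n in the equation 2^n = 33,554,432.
25
33,554,432 = 1,024 × 1,024 × 32 = 2^10 × 2^10 × 2^5 = 2^25, so n = 25.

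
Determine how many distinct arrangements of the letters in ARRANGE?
1,260

Solution: Word has 7 letters (A=2, R=2, N=1, G=1, E=1). Arrangements: 7!/Π(k!) = 1,260.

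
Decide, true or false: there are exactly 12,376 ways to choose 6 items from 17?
True
C(17,6) = 12,376.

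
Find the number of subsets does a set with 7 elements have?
128

Explanation: Each element can be included or excluded: 2^7 = 128.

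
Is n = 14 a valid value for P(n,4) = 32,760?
P(14,4) = 14·13·12·11 = 24,024, which does not equal 32,760.

Answer: No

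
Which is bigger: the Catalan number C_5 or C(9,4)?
C(9,4)

C_5 = C(10,5)/(5+1) = 252/6 = 42; C(9,4) = 126.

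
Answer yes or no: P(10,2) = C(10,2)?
P(10,2) = 90 but C(10,2) = 45; they differ by a factor of 2! = 2, so the statement does not hold.
Final answer: No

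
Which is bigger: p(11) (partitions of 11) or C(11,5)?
C(11,5)
Pentagonal recurrence p(n) = p(n−1) + p(n−2) − p(n−5) − p(n−7) + …: p(11) = p(10) + p(9) − p(6) − p(4) = 42 + 30 − 11 − 5 = 56; C(11,5) = 462.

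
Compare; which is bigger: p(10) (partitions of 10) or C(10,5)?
C(10,5)

Solution: Pentagonal recurrence p(n) = p(n−1) + p(n−2) − p(n−5) − p(n−7) + …: p(10) = p(9) + p(8) − p(5) − p(3) = 30 + 22 − 7 − 3 = 42; C(10,5) = 252.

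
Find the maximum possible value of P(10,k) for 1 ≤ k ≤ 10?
3,628,800

P(10,k) increases in k, so maximum at k = 10: 10! = 3,628,800.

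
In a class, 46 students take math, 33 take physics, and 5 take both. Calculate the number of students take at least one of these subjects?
|A∪B| = |A|+|B|-|A∩B| = 46+33-5 = 74.

Answer: 74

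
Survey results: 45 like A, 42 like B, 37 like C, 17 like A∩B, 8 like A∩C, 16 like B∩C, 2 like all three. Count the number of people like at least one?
85

Explanation: |A∪B∪C| = 45+42+37-17-8-16+2 = 85.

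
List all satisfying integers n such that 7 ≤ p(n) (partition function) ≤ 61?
5, 6, 7, 8, 9, 10, 11

Solution: Tabulating p(n) via p(n) = p(n−1) + p(n−2) − p(n−5) − p(n−7) + …: p(4)=5; p(5)=7; p(6)=11; p(7)=15; p(8)=22; p(9)=30; p(10)=42; p(11)=56; p(12)=77. So valid n = 5, 6, 7, 8, 9, 10, 11.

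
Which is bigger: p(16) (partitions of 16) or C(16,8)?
C(16,8)

Reasoning: Pentagonal recurrence p(n) = p(n−1) + p(n−2) − p(n−5) − p(n−7) + …: p(16) = p(15) + p(14) − p(11) − p(9) + p(4) + p(1) = 176 + 135 − 56 − 30 + 5 + 1 = 231; C(16,8) = 12,870.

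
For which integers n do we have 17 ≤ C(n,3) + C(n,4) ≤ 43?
C(5,3)+C(5,4)=15; C(6,3)+C(6,4)=35; C(7,3)+C(7,4)=70. So valid n = 6.

Answer: 6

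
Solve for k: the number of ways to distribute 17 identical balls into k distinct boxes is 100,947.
7
Stars and bars: the count is C(17+k−1, k−1), increasing in k. k=5: C(21,4) = 5,985, k=6: C(22,5) = 26,334, k=7: C(23,6) = 100,947 ✓. So k = 7.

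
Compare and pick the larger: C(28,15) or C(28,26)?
C(28,15)
C(28,15)=37,442,160, C(28,26)=378.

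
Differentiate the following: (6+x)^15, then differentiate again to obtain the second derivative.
210(6+x)^13

Reasoning: First derivative: 15(6+x)^{14}. Second derivative: 15·14·(6+x)^{13} = 210(6+x)^{13}.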